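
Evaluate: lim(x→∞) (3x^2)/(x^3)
This is an ∞/∞ indeterminate form.

Apply L'Hôpital's rule: differentiate numerator and denominator separately.
  f(x) = 3·x^2   ⇒   f'(x) = 6·x
  g(x) = x^3   ⇒   g'(x) = 3·x^2
  lim(x→∞) f'(x)/g'(x) = lim(x→∞) (6·x)/(3·x^2)
  = 0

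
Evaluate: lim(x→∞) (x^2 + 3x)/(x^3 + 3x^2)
This is an ∞/∞ indeterminate form.

Apply L'Hôpital's rule: differentiate numerator and denominator separately.
  f(x) = x^2 + 3·x   ⇒   f'(x) = 2·x + 3
  g(x) = x^3 + 3·x^2   ⇒   g'(x) = 3·x^2 + 6·x
  lim(x→∞) f'(x)/g'(x) = lim(x→∞) (2·x + 3)/(3·x^2 + 6·x)
  = 0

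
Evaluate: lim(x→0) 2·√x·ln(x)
This is a 0·∞ indeterminate form.

Rewrite 0·∞ as a quotient (0/0 or ∞/∞ form), then apply L'Hôpital's rule:
  lim(x→0) 2·√x·ln(x) = 0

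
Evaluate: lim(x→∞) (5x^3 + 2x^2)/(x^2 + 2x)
This is an ∞/∞ indeterminate form.

Apply L'Hôpital's rule: differentiate numerator and denominator separately.
  f(x) = 5·x^3 + 2·x^2   ⇒   f'(x) = 15·x^2 + 4·x
  g(x) = x^2 + 2·x   ⇒   g'(x) = 2·x + 2
  lim(x→∞) f'(x)/g'(x) = lim(x→∞) (15·x^2 + 4·x)/(2·x + 2)
  = ∞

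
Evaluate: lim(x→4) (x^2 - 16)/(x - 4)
This is a standard limit.

Factor or rationalize the expression:
  lim(x→4) (x^2 - 16)/(x - 4) = 8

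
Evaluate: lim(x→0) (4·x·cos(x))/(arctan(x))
This is a 0/0 indeterminate form.

Apply L'Hôpital's rule: differentiate numerator and denominator separately.
  f(x) = 4·x·cos(x)   ⇒   f'(x) = -4·x·sin(x) + 4·cos(x)
  g(x) = atan(x)   ⇒   g'(x) = 1/(x^2 + 1)
  lim(x→0) f'(x)/g'(x) = lim(x→0) (-4·x·sin(x) + 4·cos(x))/(1/(x^2 + 1))
  = 4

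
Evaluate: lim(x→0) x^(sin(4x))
This is an exponential indeterminate form.

For exponential indeterminate forms, take the natural log:
  Let L = lim(x→0) x^(sin(4x))
  Then ln(L) = lim(x→0) [exponent × ln(base)]
  Evaluate using L'Hôpital or standard limits, then exponentiate.
  L = 1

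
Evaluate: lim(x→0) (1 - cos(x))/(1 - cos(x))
This is a 0/0 indeterminate form.

Apply L'Hôpital's rule: differentiate numerator and denominator separately.
  f(x) = 1 - cos(x)   ⇒   f'(x) = sin(x)
  g(x) = 1 - cos(x)   ⇒   g'(x) = sin(x)
  lim(x→0) f'(x)/g'(x) = lim(x→0) (sin(x))/(sin(x))
  = 1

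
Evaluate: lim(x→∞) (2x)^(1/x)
This is an exponential indeterminate form.

For exponential indeterminate forms, take the natural log:
  Let L = lim(x→∞) (2x)^(1/x)
  Then ln(L) = lim(x→∞) [exponent × ln(base)]
  Evaluate using L'Hôpital or standard limits, then exponentiate.
  L = 1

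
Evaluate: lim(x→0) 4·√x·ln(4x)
This is a 0·∞ indeterminate form.

Rewrite 0·∞ as a quotient (0/0 or ∞/∞ form), then apply L'Hôpital's rule:
  lim(x→0) 4·√x·ln(4x) = 0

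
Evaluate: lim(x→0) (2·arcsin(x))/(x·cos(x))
This is a 0/0 indeterminate form.

Apply L'Hôpital's rule: differentiate numerator and denominator separately.
  f(x) = 2·asin(x)   ⇒   f'(x) = 2/sqrt(1 - x^2)
  g(x) = x·cos(x)   ⇒   g'(x) = -x·sin(x) + cos(x)
  lim(x→0) f'(x)/g'(x) = lim(x→0) (2/sqrt(1 - x^2))/(-x·sin(x) + cos(x))
  = 2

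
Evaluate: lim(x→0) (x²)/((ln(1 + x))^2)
This is a 0/0 indeterminate form.

Apply L'Hôpital's rule: differentiate numerator and denominator separately.
  f(x) = x^2   ⇒   f'(x) = 2·x
  g(x) = ln(x + 1)^2   ⇒   g'(x) = 2·ln(x + 1)/(x + 1)
  lim(x→0) f'(x)/g'(x) = lim(x→0) (2·x)/(2·ln(x + 1)/(x + 1))
  = 1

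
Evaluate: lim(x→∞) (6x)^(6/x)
This is an exponential indeterminate form.

For exponential indeterminate forms, take the natural log:
  Let L = lim(x→∞) (6x)^(6/x)
  Then ln(L) = lim(x→∞) [exponent × ln(base)]
  Evaluate using L'Hôpital or standard limits, then exponentiate.
  L = 1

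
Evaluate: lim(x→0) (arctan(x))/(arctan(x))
This is a 0/0 indeterminate form.

Apply L'Hôpital's rule: differentiate numerator and denominator separately.
  f(x) = atan(x)   ⇒   f'(x) = 1/(x^2 + 1)
  g(x) = atan(x)   ⇒   g'(x) = 1/(x^2 + 1)
  lim(x→0) f'(x)/g'(x) = lim(x→0) (1/(x^2 + 1))/(1/(x^2 + 1))
  = 1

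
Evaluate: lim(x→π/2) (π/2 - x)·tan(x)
This is a 0·∞ indeterminate form.

Rewrite 0·∞ as a quotient (0/0 or ∞/∞ form), then apply L'Hôpital's rule:
  lim(x→π/2) (π/2 - x)·tan(x) = 1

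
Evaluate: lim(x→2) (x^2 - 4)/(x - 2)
This is a standard limit.

Factor or rationalize the expression:
  lim(x→2) (x^2 - 4)/(x - 2) = 4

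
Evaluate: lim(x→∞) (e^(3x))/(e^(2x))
This is an ∞/∞ indeterminate form.

Apply L'Hôpital's rule: differentiate numerator and denominator separately.
  f(x) = e^(3·x)   ⇒   f'(x) = 3·e^(3·x)
  g(x) = e^(2·x)   ⇒   g'(x) = 2·e^(2·x)
  lim(x→∞) f'(x)/g'(x) = lim(x→∞) (3·e^(3·x))/(2·e^(2·x))
  = ∞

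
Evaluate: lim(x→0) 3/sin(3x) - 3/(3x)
This is an ∞-∞ indeterminate form.

Combine fractions or rationalize to convert ∞-∞ to 0/0 form:
  lim(x→0) 3/sin(3x) - 3/(3x) = 0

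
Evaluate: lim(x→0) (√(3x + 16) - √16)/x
This is a standard limit.

Factor or rationalize the expression:
  lim(x→0) (√(3x + 16) - √16)/x = 3/8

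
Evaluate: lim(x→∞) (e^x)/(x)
This is an ∞/∞ indeterminate form.

Apply L'Hôpital's rule: differentiate numerator and denominator separately.
  f(x) = e^(x)   ⇒   f'(x) = e^(x)
  g(x) = x   ⇒   g'(x) = 1
  lim(x→∞) f'(x)/g'(x) = lim(x→∞) (e^(x))/(1)
  = ∞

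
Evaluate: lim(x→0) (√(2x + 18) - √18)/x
This is a standard limit.

Factor or rationalize the expression:
  lim(x→0) (√(2x + 18) - √18)/x = sqrt(2)/6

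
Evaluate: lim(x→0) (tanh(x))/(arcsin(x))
This is a 0/0 indeterminate form.

Apply L'Hôpital's rule: differentiate numerator and denominator separately.
  f(x) = tanh(x)   ⇒   f'(x) = 1 - tanh(x)^2
  g(x) = asin(x)   ⇒   g'(x) = 1/sqrt(1 - x^2)
  lim(x→0) f'(x)/g'(x) = lim(x→0) (1 - tanh(x)^2)/(1/sqrt(1 - x^2))
  = 1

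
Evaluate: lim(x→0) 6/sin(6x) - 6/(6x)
This is an ∞-∞ indeterminate form.

Combine fractions or rationalize to convert ∞-∞ to 0/0 form:
  lim(x→0) 6/sin(6x) - 6/(6x) = 0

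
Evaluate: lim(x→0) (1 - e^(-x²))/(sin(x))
This is a 0/0 indeterminate form.

Apply L'Hôpital's rule: differentiate numerator and denominator separately.
  f(x) = 1 - e^(-x^2)   ⇒   f'(x) = 2·x·e^(-x^2)
  g(x) = sin(x)   ⇒   g'(x) = cos(x)
  lim(x→0) f'(x)/g'(x) = lim(x→0) (2·x·e^(-x^2))/(cos(x))
  = 0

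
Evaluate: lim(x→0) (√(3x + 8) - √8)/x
This is a standard limit.

Factor or rationalize the expression:
  lim(x→0) (√(3x + 8) - √8)/x = 3·sqrt(2)/8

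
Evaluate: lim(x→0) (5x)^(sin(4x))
This is an exponential indeterminate form.

For exponential indeterminate forms, take the natural log:
  Let L = lim(x→0) (5x)^(sin(4x))
  Then ln(L) = lim(x→0) [exponent × ln(base)]
  Evaluate using L'Hôpital or standard limits, then exponentiate.
  L = 1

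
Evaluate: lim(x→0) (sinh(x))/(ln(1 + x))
This is a 0/0 indeterminate form.

Apply L'Hôpital's rule: differentiate numerator and denominator separately.
  f(x) = sinh(x)   ⇒   f'(x) = cosh(x)
  g(x) = ln(x + 1)   ⇒   g'(x) = 1/(x + 1)
  lim(x→0) f'(x)/g'(x) = lim(x→0) (cosh(x))/(1/(x + 1))
  = 1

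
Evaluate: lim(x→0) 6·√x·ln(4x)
This is a 0·∞ indeterminate form.

Rewrite 0·∞ as a quotient (0/0 or ∞/∞ form), then apply L'Hôpital's rule:
  lim(x→0) 6·√x·ln(4x) = 0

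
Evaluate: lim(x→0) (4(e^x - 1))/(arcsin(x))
This is a 0/0 indeterminate form.

Apply L'Hôpital's rule: differentiate numerator and denominator separately.
  f(x) = 4·e^(x) - 4   ⇒   f'(x) = 4·e^(x)
  g(x) = asin(x)   ⇒   g'(x) = 1/sqrt(1 - x^2)
  lim(x→0) f'(x)/g'(x) = lim(x→0) (4·e^(x))/(1/sqrt(1 - x^2))
  = 4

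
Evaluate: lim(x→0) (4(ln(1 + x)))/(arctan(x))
This is a 0/0 indeterminate form.

Apply L'Hôpital's rule: differentiate numerator and denominator separately.
  f(x) = 4·ln(x + 1)   ⇒   f'(x) = 4/(x + 1)
  g(x) = atan(x)   ⇒   g'(x) = 1/(x^2 + 1)
  lim(x→0) f'(x)/g'(x) = lim(x→0) (4/(x + 1))/(1/(x^2 + 1))
  = 4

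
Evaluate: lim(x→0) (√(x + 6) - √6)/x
This is a standard limit.

Factor or rationalize the expression:
  lim(x→0) (√(x + 6) - √6)/x = sqrt(6)/12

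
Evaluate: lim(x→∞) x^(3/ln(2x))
This is an exponential indeterminate form.

For exponential indeterminate forms, take the natural log:
  Let L = lim(x→∞) x^(3/ln(2x))
  Then ln(L) = lim(x→∞) [exponent × ln(base)]
  Evaluate using L'Hôpital or standard limits, then exponentiate.
  L = e^(3)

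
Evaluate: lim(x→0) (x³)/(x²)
This is a 0/0 indeterminate form.

Apply L'Hôpital's rule: differentiate numerator and denominator separately.
  f(x) = x^3   ⇒   f'(x) = 3·x^2
  g(x) = x^2   ⇒   g'(x) = 2·x
  lim(x→0) f'(x)/g'(x) = lim(x→0) (3·x^2)/(2·x)
  = 0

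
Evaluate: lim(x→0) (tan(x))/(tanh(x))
This is a 0/0 indeterminate form.

Apply L'Hôpital's rule: differentiate numerator and denominator separately.
  f(x) = tan(x)   ⇒   f'(x) = tan(x)^2 + 1
  g(x) = tanh(x)   ⇒   g'(x) = 1 - tanh(x)^2
  lim(x→0) f'(x)/g'(x) = lim(x→0) (tan(x)^2 + 1)/(1 - tanh(x)^2)
  = 1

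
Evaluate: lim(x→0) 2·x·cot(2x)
This is a 0·∞ indeterminate form.

Rewrite 0·∞ as a quotient (0/0 or ∞/∞ form), then apply L'Hôpital's rule:
  lim(x→0) 2·x·cot(2x) = 1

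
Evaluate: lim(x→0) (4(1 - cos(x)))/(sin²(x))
This is a 0/0 indeterminate form.

Apply L'Hôpital's rule: differentiate numerator and denominator separately.
  f(x) = 4 - 4·cos(x)   ⇒   f'(x) = 4·sin(x)
  g(x) = sin(x)^2   ⇒   g'(x) = 2·sin(x)·cos(x)
  lim(x→0) f'(x)/g'(x) = lim(x→0) (4·sin(x))/(2·sin(x)·cos(x))
  = 2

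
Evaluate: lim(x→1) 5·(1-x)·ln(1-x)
This is a 0·∞ indeterminate form.

Rewrite 0·∞ as a quotient (0/0 or ∞/∞ form), then apply L'Hôpital's rule:
  lim(x→1) 5·(1-x)·ln(1-x) = 0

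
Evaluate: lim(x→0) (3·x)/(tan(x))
This is a 0/0 indeterminate form.

Apply L'Hôpital's rule: differentiate numerator and denominator separately.
  f(x) = 3·x   ⇒   f'(x) = 3
  g(x) = tan(x)   ⇒   g'(x) = tan(x)^2 + 1
  lim(x→0) f'(x)/g'(x) = lim(x→0) (3)/(tan(x)^2 + 1)
  = 3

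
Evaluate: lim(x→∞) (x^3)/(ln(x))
This is an ∞/∞ indeterminate form.

Apply L'Hôpital's rule: differentiate numerator and denominator separately.
  f(x) = x^3   ⇒   f'(x) = 3·x^2
  g(x) = ln(x)   ⇒   g'(x) = 1/x
  lim(x→∞) f'(x)/g'(x) = lim(x→∞) (3·x^2)/(1/x)
  = ∞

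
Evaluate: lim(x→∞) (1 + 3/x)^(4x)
This is an exponential indeterminate form.

For exponential indeterminate forms, take the natural log:
  Let L = lim(x→∞) (1 + 3/x)^(4x)
  Then ln(L) = lim(x→∞) [exponent × ln(base)]
  Evaluate using L'Hôpital or standard limits, then exponentiate.
  L = e^(12)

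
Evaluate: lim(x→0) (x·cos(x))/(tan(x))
This is a 0/0 indeterminate form.

Apply L'Hôpital's rule: differentiate numerator and denominator separately.
  f(x) = x·cos(x)   ⇒   f'(x) = -x·sin(x) + cos(x)
  g(x) = tan(x)   ⇒   g'(x) = tan(x)^2 + 1
  lim(x→0) f'(x)/g'(x) = lim(x→0) (-x·sin(x) + cos(x))/(tan(x)^2 + 1)
  = 1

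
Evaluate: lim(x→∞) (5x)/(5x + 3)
This is an ∞/∞ indeterminate form.

Apply L'Hôpital's rule: differentiate numerator and denominator separately.
  f(x) = 5·x   ⇒   f'(x) = 5
  g(x) = 5·x + 3   ⇒   g'(x) = 5
  lim(x→∞) f'(x)/g'(x) = lim(x→∞) (5)/(5)
  = 1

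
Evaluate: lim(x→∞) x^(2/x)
This is an exponential indeterminate form.

For exponential indeterminate forms, take the natural log:
  Let L = lim(x→∞) x^(2/x)
  Then ln(L) = lim(x→∞) [exponent × ln(base)]
  Evaluate using L'Hôpital or standard limits, then exponentiate.
  L = 1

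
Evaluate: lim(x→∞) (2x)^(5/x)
This is an exponential indeterminate form.

For exponential indeterminate forms, take the natural log:
  Let L = lim(x→∞) (2x)^(5/x)
  Then ln(L) = lim(x→∞) [exponent × ln(base)]
  Evaluate using L'Hôpital or standard limits, then exponentiate.
  L = 1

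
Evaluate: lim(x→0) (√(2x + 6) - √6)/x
This is a standard limit.

Factor or rationalize the expression:
  lim(x→0) (√(2x + 6) - √6)/x = sqrt(6)/6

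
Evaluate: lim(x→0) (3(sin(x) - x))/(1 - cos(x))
This is a 0/0 indeterminate form.

Apply L'Hôpital's rule: differentiate numerator and denominator separately.
  f(x) = -3·x + 3·sin(x)   ⇒   f'(x) = 3·cos(x) - 3
  g(x) = 1 - cos(x)   ⇒   g'(x) = sin(x)
  lim(x→0) f'(x)/g'(x) = lim(x→0) (3·cos(x) - 3)/(sin(x))
  = 0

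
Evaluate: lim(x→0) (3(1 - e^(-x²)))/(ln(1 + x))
This is a 0/0 indeterminate form.

Apply L'Hôpital's rule: differentiate numerator and denominator separately.
  f(x) = 3 - 3·e^(-x^2)   ⇒   f'(x) = 6·x·e^(-x^2)
  g(x) = ln(x + 1)   ⇒   g'(x) = 1/(x + 1)
  lim(x→0) f'(x)/g'(x) = lim(x→0) (6·x·e^(-x^2))/(1/(x + 1))
  = 0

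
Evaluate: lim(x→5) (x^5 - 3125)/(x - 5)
This is a standard limit.

Factor or rationalize the expression:
  lim(x→5) (x^5 - 3125)/(x - 5) = 3125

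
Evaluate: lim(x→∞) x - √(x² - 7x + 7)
This is an ∞-∞ indeterminate form.

Combine fractions or rationalize to convert ∞-∞ to 0/0 form:
  lim(x→∞) x - √(x² - 7x + 7) = 7/2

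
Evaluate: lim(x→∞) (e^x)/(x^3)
This is an ∞/∞ indeterminate form.

Apply L'Hôpital's rule: differentiate numerator and denominator separately.
  f(x) = e^(x)   ⇒   f'(x) = e^(x)
  g(x) = x^3   ⇒   g'(x) = 3·x^2
  lim(x→∞) f'(x)/g'(x) = lim(x→∞) (e^(x))/(3·x^2)
  = ∞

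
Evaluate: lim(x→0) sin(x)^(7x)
This is an exponential indeterminate form.

For exponential indeterminate forms, take the natural log:
  Let L = lim(x→0) sin(x)^(7x)
  Then ln(L) = lim(x→0) [exponent × ln(base)]
  Evaluate using L'Hôpital or standard limits, then exponentiate.
  L = 1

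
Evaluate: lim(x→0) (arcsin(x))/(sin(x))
This is a 0/0 indeterminate form.

Apply L'Hôpital's rule: differentiate numerator and denominator separately.
  f(x) = asin(x)   ⇒   f'(x) = 1/sqrt(1 - x^2)
  g(x) = sin(x)   ⇒   g'(x) = cos(x)
  lim(x→0) f'(x)/g'(x) = lim(x→0) (1/sqrt(1 - x^2))/(cos(x))
  = 1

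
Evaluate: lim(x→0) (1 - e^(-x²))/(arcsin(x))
This is a 0/0 indeterminate form.

Apply L'Hôpital's rule: differentiate numerator and denominator separately.
  f(x) = 1 - e^(-x^2)   ⇒   f'(x) = 2·x·e^(-x^2)
  g(x) = asin(x)   ⇒   g'(x) = 1/sqrt(1 - x^2)
  lim(x→0) f'(x)/g'(x) = lim(x→0) (2·x·e^(-x^2))/(1/sqrt(1 - x^2))
  = 0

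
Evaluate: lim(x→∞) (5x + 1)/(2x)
This is an ∞/∞ indeterminate form.

Apply L'Hôpital's rule: differentiate numerator and denominator separately.
  f(x) = 5·x + 1   ⇒   f'(x) = 5
  g(x) = 2·x   ⇒   g'(x) = 2
  lim(x→∞) f'(x)/g'(x) = lim(x→∞) (5)/(2)
  = 5/2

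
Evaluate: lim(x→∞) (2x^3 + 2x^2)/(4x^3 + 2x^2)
This is an ∞/∞ indeterminate form.

Apply L'Hôpital's rule: differentiate numerator and denominator separately.
  f(x) = 2·x^3 + 2·x^2   ⇒   f'(x) = 6·x^2 + 4·x
  g(x) = 4·x^3 + 2·x^2   ⇒   g'(x) = 12·x^2 + 4·x
  lim(x→∞) f'(x)/g'(x) = lim(x→∞) (6·x^2 + 4·x)/(12·x^2 + 4·x)
  = 1/2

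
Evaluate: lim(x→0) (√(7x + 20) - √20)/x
This is a standard limit.

Factor or rationalize the expression:
  lim(x→0) (√(7x + 20) - √20)/x = 7·sqrt(5)/20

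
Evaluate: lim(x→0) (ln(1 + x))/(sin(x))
This is a 0/0 indeterminate form.

Apply L'Hôpital's rule: differentiate numerator and denominator separately.
  f(x) = ln(x + 1)   ⇒   f'(x) = 1/(x + 1)
  g(x) = sin(x)   ⇒   g'(x) = cos(x)
  lim(x→0) f'(x)/g'(x) = lim(x→0) (1/(x + 1))/(cos(x))
  = 1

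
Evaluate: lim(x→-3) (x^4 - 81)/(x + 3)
This is a standard limit.

Factor or rationalize the expression:
  lim(x→-3) (x^4 - 81)/(x + 3) = -108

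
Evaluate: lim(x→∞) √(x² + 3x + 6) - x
This is an ∞-∞ indeterminate form.

Combine fractions or rationalize to convert ∞-∞ to 0/0 form:
  lim(x→∞) √(x² + 3x + 6) - x = 3/2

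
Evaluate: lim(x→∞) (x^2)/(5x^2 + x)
This is an ∞/∞ indeterminate form.

Apply L'Hôpital's rule: differentiate numerator and denominator separately.
  f(x) = x^2   ⇒   f'(x) = 2·x
  g(x) = 5·x^2 + x   ⇒   g'(x) = 10·x + 1
  lim(x→∞) f'(x)/g'(x) = lim(x→∞) (2·x)/(10·x + 1)
  = 1/5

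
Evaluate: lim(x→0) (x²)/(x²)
This is a 0/0 indeterminate form.

Apply L'Hôpital's rule: differentiate numerator and denominator separately.
  f(x) = x^2   ⇒   f'(x) = 2·x
  g(x) = x^2   ⇒   g'(x) = 2·x
  lim(x→0) f'(x)/g'(x) = lim(x→0) (2·x)/(2·x)
  = 1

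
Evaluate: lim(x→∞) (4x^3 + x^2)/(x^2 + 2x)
This is an ∞/∞ indeterminate form.

Apply L'Hôpital's rule: differentiate numerator and denominator separately.
  f(x) = 4·x^3 + x^2   ⇒   f'(x) = 12·x^2 + 2·x
  g(x) = x^2 + 2·x   ⇒   g'(x) = 2·x + 2
  lim(x→∞) f'(x)/g'(x) = lim(x→∞) (12·x^2 + 2·x)/(2·x + 2)
  = ∞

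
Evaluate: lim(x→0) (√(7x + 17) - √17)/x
This is a standard limit.

Factor or rationalize the expression:
  lim(x→0) (√(7x + 17) - √17)/x = 7·sqrt(17)/34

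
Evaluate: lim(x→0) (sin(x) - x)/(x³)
This is a 0/0 indeterminate form.

Apply L'Hôpital's rule: differentiate numerator and denominator separately.
  f(x) = -x + sin(x)   ⇒   f'(x) = cos(x) - 1
  g(x) = x^3   ⇒   g'(x) = 3·x^2
  lim(x→0) f'(x)/g'(x) = lim(x→0) (cos(x) - 1)/(3·x^2)
  = -1/6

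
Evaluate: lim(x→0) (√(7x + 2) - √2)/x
This is a standard limit.

Factor or rationalize the expression:
  lim(x→0) (√(7x + 2) - √2)/x = 7·sqrt(2)/4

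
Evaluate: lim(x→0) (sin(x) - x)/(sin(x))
This is a 0/0 indeterminate form.

Apply L'Hôpital's rule: differentiate numerator and denominator separately.
  f(x) = -x + sin(x)   ⇒   f'(x) = cos(x) - 1
  g(x) = sin(x)   ⇒   g'(x) = cos(x)
  lim(x→0) f'(x)/g'(x) = lim(x→0) (cos(x) - 1)/(cos(x))
  = 0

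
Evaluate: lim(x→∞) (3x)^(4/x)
This is an exponential indeterminate form.

For exponential indeterminate forms, take the natural log:
  Let L = lim(x→∞) (3x)^(4/x)
  Then ln(L) = lim(x→∞) [exponent × ln(base)]
  Evaluate using L'Hôpital or standard limits, then exponentiate.
  L = 1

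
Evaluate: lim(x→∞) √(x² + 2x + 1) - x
This is an ∞-∞ indeterminate form.

Combine fractions or rationalize to convert ∞-∞ to 0/0 form:
  lim(x→∞) √(x² + 2x + 1) - x = 1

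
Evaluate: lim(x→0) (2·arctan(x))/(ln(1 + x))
This is a 0/0 indeterminate form.

Apply L'Hôpital's rule: differentiate numerator and denominator separately.
  f(x) = 2·atan(x)   ⇒   f'(x) = 2/(x^2 + 1)
  g(x) = ln(x + 1)   ⇒   g'(x) = 1/(x + 1)
  lim(x→0) f'(x)/g'(x) = lim(x→0) (2/(x^2 + 1))/(1/(x + 1))
  = 2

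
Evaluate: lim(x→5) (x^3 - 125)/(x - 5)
This is a standard limit.

Factor or rationalize the expression:
  lim(x→5) (x^3 - 125)/(x - 5) = 75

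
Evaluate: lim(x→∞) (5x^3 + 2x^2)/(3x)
This is an ∞/∞ indeterminate form.

Apply L'Hôpital's rule: differentiate numerator and denominator separately.
  f(x) = 5·x^3 + 2·x^2   ⇒   f'(x) = 15·x^2 + 4·x
  g(x) = 3·x   ⇒   g'(x) = 3
  lim(x→∞) f'(x)/g'(x) = lim(x→∞) (15·x^2 + 4·x)/(3)
  = ∞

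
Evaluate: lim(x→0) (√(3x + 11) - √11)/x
This is a standard limit.

Factor or rationalize the expression:
  lim(x→0) (√(3x + 11) - √11)/x = 3·sqrt(11)/22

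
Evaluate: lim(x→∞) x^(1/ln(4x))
This is an exponential indeterminate form.

For exponential indeterminate forms, take the natural log:
  Let L = lim(x→∞) x^(1/ln(4x))
  Then ln(L) = lim(x→∞) [exponent × ln(base)]
  Evaluate using L'Hôpital or standard limits, then exponentiate.
  L = e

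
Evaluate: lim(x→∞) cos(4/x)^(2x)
This is an exponential indeterminate form.

For exponential indeterminate forms, take the natural log:
  Let L = lim(x→∞) cos(4/x)^(2x)
  Then ln(L) = lim(x→∞) [exponent × ln(base)]
  Evaluate using L'Hôpital or standard limits, then exponentiate.
  L = 1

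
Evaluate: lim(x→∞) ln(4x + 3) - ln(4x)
This is an ∞-∞ indeterminate form.

Combine fractions or rationalize to convert ∞-∞ to 0/0 form:
  lim(x→∞) ln(4x + 3) - ln(4x) = 0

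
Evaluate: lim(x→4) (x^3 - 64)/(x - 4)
This is a standard limit.

Factor or rationalize the expression:
  lim(x→4) (x^3 - 64)/(x - 4) = 48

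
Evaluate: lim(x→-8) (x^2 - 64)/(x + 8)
This is a standard limit.

Factor or rationalize the expression:
  lim(x→-8) (x^2 - 64)/(x + 8) = -16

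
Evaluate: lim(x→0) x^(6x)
This is an exponential indeterminate form.

For exponential indeterminate forms, take the natural log:
  Let L = lim(x→0) x^(6x)
  Then ln(L) = lim(x→0) [exponent × ln(base)]
  Evaluate using L'Hôpital or standard limits, then exponentiate.
  L = 1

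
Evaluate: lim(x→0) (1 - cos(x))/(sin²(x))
This is a 0/0 indeterminate form.

Apply L'Hôpital's rule: differentiate numerator and denominator separately.
  f(x) = 1 - cos(x)   ⇒   f'(x) = sin(x)
  g(x) = sin(x)^2   ⇒   g'(x) = 2·sin(x)·cos(x)
  lim(x→0) f'(x)/g'(x) = lim(x→0) (sin(x))/(2·sin(x)·cos(x))
  = 1/2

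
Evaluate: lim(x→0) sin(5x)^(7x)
This is an exponential indeterminate form.

For exponential indeterminate forms, take the natural log:
  Let L = lim(x→0) sin(5x)^(7x)
  Then ln(L) = lim(x→0) [exponent × ln(base)]
  Evaluate using L'Hôpital or standard limits, then exponentiate.
  L = 1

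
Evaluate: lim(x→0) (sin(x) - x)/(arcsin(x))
This is a 0/0 indeterminate form.

Apply L'Hôpital's rule: differentiate numerator and denominator separately.
  f(x) = -x + sin(x)   ⇒   f'(x) = cos(x) - 1
  g(x) = asin(x)   ⇒   g'(x) = 1/sqrt(1 - x^2)
  lim(x→0) f'(x)/g'(x) = lim(x→0) (cos(x) - 1)/(1/sqrt(1 - x^2))
  = 0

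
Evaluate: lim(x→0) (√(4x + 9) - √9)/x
This is a standard limit.

Factor or rationalize the expression:
  lim(x→0) (√(4x + 9) - √9)/x = 2/3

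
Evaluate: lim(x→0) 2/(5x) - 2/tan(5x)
This is an ∞-∞ indeterminate form.

Combine fractions or rationalize to convert ∞-∞ to 0/0 form:
  lim(x→0) 2/(5x) - 2/tan(5x) = 0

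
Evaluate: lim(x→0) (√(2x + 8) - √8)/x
This is a standard limit.

Factor or rationalize the expression:
  lim(x→0) (√(2x + 8) - √8)/x = sqrt(2)/4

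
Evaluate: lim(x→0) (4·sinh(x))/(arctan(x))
This is a 0/0 indeterminate form.

Apply L'Hôpital's rule: differentiate numerator and denominator separately.
  f(x) = 4·sinh(x)   ⇒   f'(x) = 4·cosh(x)
  g(x) = atan(x)   ⇒   g'(x) = 1/(x^2 + 1)
  lim(x→0) f'(x)/g'(x) = lim(x→0) (4·cosh(x))/(1/(x^2 + 1))
  = 4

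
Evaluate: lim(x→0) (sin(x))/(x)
This is a 0/0 indeterminate form.

Apply L'Hôpital's rule: differentiate numerator and denominator separately.
  f(x) = sin(x)   ⇒   f'(x) = cos(x)
  g(x) = x   ⇒   g'(x) = 1
  lim(x→0) f'(x)/g'(x) = lim(x→0) (cos(x))/(1)
  = 1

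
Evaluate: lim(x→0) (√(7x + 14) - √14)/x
This is a standard limit.

Factor or rationalize the expression:
  lim(x→0) (√(7x + 14) - √14)/x = sqrt(14)/4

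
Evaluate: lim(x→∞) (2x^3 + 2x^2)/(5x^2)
This is an ∞/∞ indeterminate form.

Apply L'Hôpital's rule: differentiate numerator and denominator separately.
  f(x) = 2·x^3 + 2·x^2   ⇒   f'(x) = 6·x^2 + 4·x
  g(x) = 5·x^2   ⇒   g'(x) = 10·x
  lim(x→∞) f'(x)/g'(x) = lim(x→∞) (6·x^2 + 4·x)/(10·x)
  = ∞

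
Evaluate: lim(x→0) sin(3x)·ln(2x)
This is a 0·∞ indeterminate form.

Rewrite 0·∞ as a quotient (0/0 or ∞/∞ form), then apply L'Hôpital's rule:
  lim(x→0) sin(3x)·ln(2x) = 0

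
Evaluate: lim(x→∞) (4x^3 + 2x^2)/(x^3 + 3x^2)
This is an ∞/∞ indeterminate form.

Apply L'Hôpital's rule: differentiate numerator and denominator separately.
  f(x) = 4·x^3 + 2·x^2   ⇒   f'(x) = 12·x^2 + 4·x
  g(x) = x^3 + 3·x^2   ⇒   g'(x) = 3·x^2 + 6·x
  lim(x→∞) f'(x)/g'(x) = lim(x→∞) (12·x^2 + 4·x)/(3·x^2 + 6·x)
  = 4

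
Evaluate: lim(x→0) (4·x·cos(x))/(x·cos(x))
This is a 0/0 indeterminate form.

Apply L'Hôpital's rule: differentiate numerator and denominator separately.
  f(x) = 4·x·cos(x)   ⇒   f'(x) = -4·x·sin(x) + 4·cos(x)
  g(x) = x·cos(x)   ⇒   g'(x) = -x·sin(x) + cos(x)
  lim(x→0) f'(x)/g'(x) = lim(x→0) (-4·x·sin(x) + 4·cos(x))/(-x·sin(x) + cos(x))
  = 4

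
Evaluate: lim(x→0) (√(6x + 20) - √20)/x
This is a standard limit.

Factor or rationalize the expression:
  lim(x→0) (√(6x + 20) - √20)/x = 3·sqrt(5)/10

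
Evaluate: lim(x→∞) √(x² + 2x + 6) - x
This is an ∞-∞ indeterminate form.

Combine fractions or rationalize to convert ∞-∞ to 0/0 form:
  lim(x→∞) √(x² + 2x + 6) - x = 1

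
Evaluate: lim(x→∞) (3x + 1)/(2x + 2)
This is an ∞/∞ indeterminate form.

Apply L'Hôpital's rule: differentiate numerator and denominator separately.
  f(x) = 3·x + 1   ⇒   f'(x) = 3
  g(x) = 2·x + 2   ⇒   g'(x) = 2
  lim(x→∞) f'(x)/g'(x) = lim(x→∞) (3)/(2)
  = 3/2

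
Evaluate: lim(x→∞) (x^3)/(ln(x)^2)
This is an ∞/∞ indeterminate form.

Apply L'Hôpital's rule: differentiate numerator and denominator separately.
  f(x) = x^3   ⇒   f'(x) = 3·x^2
  g(x) = ln(x)^2   ⇒   g'(x) = 2·ln(x)/x
  lim(x→∞) f'(x)/g'(x) = lim(x→∞) (3·x^2)/(2·ln(x)/x)
  = ∞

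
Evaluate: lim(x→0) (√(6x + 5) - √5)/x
This is a standard limit.

Factor or rationalize the expression:
  lim(x→0) (√(6x + 5) - √5)/x = 3·sqrt(5)/5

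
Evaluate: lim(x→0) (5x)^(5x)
This is an exponential indeterminate form.

For exponential indeterminate forms, take the natural log:
  Let L = lim(x→0) (5x)^(5x)
  Then ln(L) = lim(x→0) [exponent × ln(base)]
  Evaluate using L'Hôpital or standard limits, then exponentiate.
  L = 1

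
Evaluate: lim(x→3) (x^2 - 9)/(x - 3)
This is a standard limit.

Factor or rationalize the expression:
  lim(x→3) (x^2 - 9)/(x - 3) = 6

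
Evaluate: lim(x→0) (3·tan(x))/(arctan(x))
This is a 0/0 indeterminate form.

Apply L'Hôpital's rule: differentiate numerator and denominator separately.
  f(x) = 3·tan(x)   ⇒   f'(x) = 3·tan(x)^2 + 3
  g(x) = atan(x)   ⇒   g'(x) = 1/(x^2 + 1)
  lim(x→0) f'(x)/g'(x) = lim(x→0) (3·tan(x)^2 + 3)/(1/(x^2 + 1))
  = 3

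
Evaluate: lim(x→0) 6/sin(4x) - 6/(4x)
This is an ∞-∞ indeterminate form.

Combine fractions or rationalize to convert ∞-∞ to 0/0 form:
  lim(x→0) 6/sin(4x) - 6/(4x) = 0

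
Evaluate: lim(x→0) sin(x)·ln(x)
This is a 0·∞ indeterminate form.

Rewrite 0·∞ as a quotient (0/0 or ∞/∞ form), then apply L'Hôpital's rule:
  lim(x→0) sin(x)·ln(x) = 0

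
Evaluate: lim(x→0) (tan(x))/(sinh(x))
This is a 0/0 indeterminate form.

Apply L'Hôpital's rule: differentiate numerator and denominator separately.
  f(x) = tan(x)   ⇒   f'(x) = tan(x)^2 + 1
  g(x) = sinh(x)   ⇒   g'(x) = cosh(x)
  lim(x→0) f'(x)/g'(x) = lim(x→0) (tan(x)^2 + 1)/(cosh(x))
  = 1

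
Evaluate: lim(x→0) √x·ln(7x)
This is a 0·∞ indeterminate form.

Rewrite 0·∞ as a quotient (0/0 or ∞/∞ form), then apply L'Hôpital's rule:
  lim(x→0) √x·ln(7x) = 0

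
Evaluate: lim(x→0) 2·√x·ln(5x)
This is a 0·∞ indeterminate form.

Rewrite 0·∞ as a quotient (0/0 or ∞/∞ form), then apply L'Hôpital's rule:
  lim(x→0) 2·√x·ln(5x) = 0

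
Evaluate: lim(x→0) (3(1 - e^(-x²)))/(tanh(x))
This is a 0/0 indeterminate form.

Apply L'Hôpital's rule: differentiate numerator and denominator separately.
  f(x) = 3 - 3·e^(-x^2)   ⇒   f'(x) = 6·x·e^(-x^2)
  g(x) = tanh(x)   ⇒   g'(x) = 1 - tanh(x)^2
  lim(x→0) f'(x)/g'(x) = lim(x→0) (6·x·e^(-x^2))/(1 - tanh(x)^2)
  = 0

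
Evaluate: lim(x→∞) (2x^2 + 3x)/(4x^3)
This is an ∞/∞ indeterminate form.

Apply L'Hôpital's rule: differentiate numerator and denominator separately.
  f(x) = 2·x^2 + 3·x   ⇒   f'(x) = 4·x + 3
  g(x) = 4·x^3   ⇒   g'(x) = 12·x^2
  lim(x→∞) f'(x)/g'(x) = lim(x→∞) (4·x + 3)/(12·x^2)
  = 0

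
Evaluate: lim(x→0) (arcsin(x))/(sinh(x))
This is a 0/0 indeterminate form.

Apply L'Hôpital's rule: differentiate numerator and denominator separately.
  f(x) = asin(x)   ⇒   f'(x) = 1/sqrt(1 - x^2)
  g(x) = sinh(x)   ⇒   g'(x) = cosh(x)
  lim(x→0) f'(x)/g'(x) = lim(x→0) (1/sqrt(1 - x^2))/(cosh(x))
  = 1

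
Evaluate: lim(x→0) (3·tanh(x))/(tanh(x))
This is a 0/0 indeterminate form.

Apply L'Hôpital's rule: differentiate numerator and denominator separately.
  f(x) = 3·tanh(x)   ⇒   f'(x) = 3 - 3·tanh(x)^2
  g(x) = tanh(x)   ⇒   g'(x) = 1 - tanh(x)^2
  lim(x→0) f'(x)/g'(x) = lim(x→0) (3 - 3·tanh(x)^2)/(1 - tanh(x)^2)
  = 3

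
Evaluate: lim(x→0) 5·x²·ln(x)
This is a 0·∞ indeterminate form.

Rewrite 0·∞ as a quotient (0/0 or ∞/∞ form), then apply L'Hôpital's rule:
  lim(x→0) 5·x²·ln(x) = 0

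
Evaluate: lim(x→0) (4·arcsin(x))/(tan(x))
This is a 0/0 indeterminate form.

Apply L'Hôpital's rule: differentiate numerator and denominator separately.
  f(x) = 4·asin(x)   ⇒   f'(x) = 4/sqrt(1 - x^2)
  g(x) = tan(x)   ⇒   g'(x) = tan(x)^2 + 1
  lim(x→0) f'(x)/g'(x) = lim(x→0) (4/sqrt(1 - x^2))/(tan(x)^2 + 1)
  = 4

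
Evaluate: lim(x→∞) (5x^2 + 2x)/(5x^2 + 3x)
This is an ∞/∞ indeterminate form.

Apply L'Hôpital's rule: differentiate numerator and denominator separately.
  f(x) = 5·x^2 + 2·x   ⇒   f'(x) = 10·x + 2
  g(x) = 5·x^2 + 3·x   ⇒   g'(x) = 10·x + 3
  lim(x→∞) f'(x)/g'(x) = lim(x→∞) (10·x + 2)/(10·x + 3)
  = 1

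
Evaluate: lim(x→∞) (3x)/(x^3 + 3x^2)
This is an ∞/∞ indeterminate form.

Apply L'Hôpital's rule: differentiate numerator and denominator separately.
  f(x) = 3·x   ⇒   f'(x) = 3
  g(x) = x^3 + 3·x^2   ⇒   g'(x) = 3·x^2 + 6·x
  lim(x→∞) f'(x)/g'(x) = lim(x→∞) (3)/(3·x^2 + 6·x)
  = 0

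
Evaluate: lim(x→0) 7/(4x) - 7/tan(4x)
This is an ∞-∞ indeterminate form.

Combine fractions or rationalize to convert ∞-∞ to 0/0 form:
  lim(x→0) 7/(4x) - 7/tan(4x) = 0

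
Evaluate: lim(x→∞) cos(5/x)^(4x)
This is an exponential indeterminate form.

For exponential indeterminate forms, take the natural log:
  Let L = lim(x→∞) cos(5/x)^(4x)
  Then ln(L) = lim(x→∞) [exponent × ln(base)]
  Evaluate using L'Hôpital or standard limits, then exponentiate.
  L = 1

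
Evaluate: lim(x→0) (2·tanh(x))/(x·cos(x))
This is a 0/0 indeterminate form.

Apply L'Hôpital's rule: differentiate numerator and denominator separately.
  f(x) = 2·tanh(x)   ⇒   f'(x) = 2 - 2·tanh(x)^2
  g(x) = x·cos(x)   ⇒   g'(x) = -x·sin(x) + cos(x)
  lim(x→0) f'(x)/g'(x) = lim(x→0) (2 - 2·tanh(x)^2)/(-x·sin(x) + cos(x))
  = 2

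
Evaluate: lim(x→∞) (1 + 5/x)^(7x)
This is an exponential indeterminate form.

For exponential indeterminate forms, take the natural log:
  Let L = lim(x→∞) (1 + 5/x)^(7x)
  Then ln(L) = lim(x→∞) [exponent × ln(base)]
  Evaluate using L'Hôpital or standard limits, then exponentiate.
  L = e^(35)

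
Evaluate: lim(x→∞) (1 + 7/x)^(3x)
This is an exponential indeterminate form.

For exponential indeterminate forms, take the natural log:
  Let L = lim(x→∞) (1 + 7/x)^(3x)
  Then ln(L) = lim(x→∞) [exponent × ln(base)]
  Evaluate using L'Hôpital or standard limits, then exponentiate.
  L = e^(21)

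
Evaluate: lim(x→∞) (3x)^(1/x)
This is an exponential indeterminate form.

For exponential indeterminate forms, take the natural log:
  Let L = lim(x→∞) (3x)^(1/x)
  Then ln(L) = lim(x→∞) [exponent × ln(base)]
  Evaluate using L'Hôpital or standard limits, then exponentiate.
  L = 1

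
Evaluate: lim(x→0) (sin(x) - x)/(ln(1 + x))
This is a 0/0 indeterminate form.

Apply L'Hôpital's rule: differentiate numerator and denominator separately.
  f(x) = -x + sin(x)   ⇒   f'(x) = cos(x) - 1
  g(x) = ln(x + 1)   ⇒   g'(x) = 1/(x + 1)
  lim(x→0) f'(x)/g'(x) = lim(x→0) (cos(x) - 1)/(1/(x + 1))
  = 0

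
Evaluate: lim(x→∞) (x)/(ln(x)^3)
This is an ∞/∞ indeterminate form.

Apply L'Hôpital's rule: differentiate numerator and denominator separately.
  f(x) = x   ⇒   f'(x) = 1
  g(x) = ln(x)^3   ⇒   g'(x) = 3·ln(x)^2/x
  lim(x→∞) f'(x)/g'(x) = lim(x→∞) (1)/(3·ln(x)^2/x)
  = ∞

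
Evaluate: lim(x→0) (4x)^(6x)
This is an exponential indeterminate form.

For exponential indeterminate forms, take the natural log:
  Let L = lim(x→0) (4x)^(6x)
  Then ln(L) = lim(x→0) [exponent × ln(base)]
  Evaluate using L'Hôpital or standard limits, then exponentiate.
  L = 1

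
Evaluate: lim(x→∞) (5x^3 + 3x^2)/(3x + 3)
This is an ∞/∞ indeterminate form.

Apply L'Hôpital's rule: differentiate numerator and denominator separately.
  f(x) = 5·x^3 + 3·x^2   ⇒   f'(x) = 15·x^2 + 6·x
  g(x) = 3·x + 3   ⇒   g'(x) = 3
  lim(x→∞) f'(x)/g'(x) = lim(x→∞) (15·x^2 + 6·x)/(3)
  = ∞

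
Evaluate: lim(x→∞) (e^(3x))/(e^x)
This is an ∞/∞ indeterminate form.

Apply L'Hôpital's rule: differentiate numerator and denominator separately.
  f(x) = e^(3·x)   ⇒   f'(x) = 3·e^(3·x)
  g(x) = e^(x)   ⇒   g'(x) = e^(x)
  lim(x→∞) f'(x)/g'(x) = lim(x→∞) (3·e^(3·x))/(e^(x))
  = ∞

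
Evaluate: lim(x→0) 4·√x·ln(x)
This is a 0·∞ indeterminate form.

Rewrite 0·∞ as a quotient (0/0 or ∞/∞ form), then apply L'Hôpital's rule:
  lim(x→0) 4·√x·ln(x) = 0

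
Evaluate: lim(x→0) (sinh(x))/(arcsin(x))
This is a 0/0 indeterminate form.

Apply L'Hôpital's rule: differentiate numerator and denominator separately.
  f(x) = sinh(x)   ⇒   f'(x) = cosh(x)
  g(x) = asin(x)   ⇒   g'(x) = 1/sqrt(1 - x^2)
  lim(x→0) f'(x)/g'(x) = lim(x→0) (cosh(x))/(1/sqrt(1 - x^2))
  = 1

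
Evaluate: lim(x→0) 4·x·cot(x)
This is a 0·∞ indeterminate form.

Rewrite 0·∞ as a quotient (0/0 or ∞/∞ form), then apply L'Hôpital's rule:
  lim(x→0) 4·x·cot(x) = 4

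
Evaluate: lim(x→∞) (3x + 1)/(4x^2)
This is an ∞/∞ indeterminate form.

Apply L'Hôpital's rule: differentiate numerator and denominator separately.
  f(x) = 3·x + 1   ⇒   f'(x) = 3
  g(x) = 4·x^2   ⇒   g'(x) = 8·x
  lim(x→∞) f'(x)/g'(x) = lim(x→∞) (3)/(8·x)
  = 0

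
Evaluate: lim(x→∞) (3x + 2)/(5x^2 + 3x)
This is an ∞/∞ indeterminate form.

Apply L'Hôpital's rule: differentiate numerator and denominator separately.
  f(x) = 3·x + 2   ⇒   f'(x) = 3
  g(x) = 5·x^2 + 3·x   ⇒   g'(x) = 10·x + 3
  lim(x→∞) f'(x)/g'(x) = lim(x→∞) (3)/(10·x + 3)
  = 0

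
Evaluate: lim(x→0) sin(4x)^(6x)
This is an exponential indeterminate form.

For exponential indeterminate forms, take the natural log:
  Let L = lim(x→0) sin(4x)^(6x)
  Then ln(L) = lim(x→0) [exponent × ln(base)]
  Evaluate using L'Hôpital or standard limits, then exponentiate.
  L = 1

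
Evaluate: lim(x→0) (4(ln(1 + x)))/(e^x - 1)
This is a 0/0 indeterminate form.

Apply L'Hôpital's rule: differentiate numerator and denominator separately.
  f(x) = 4·ln(x + 1)   ⇒   f'(x) = 4/(x + 1)
  g(x) = e^(x) - 1   ⇒   g'(x) = e^(x)
  lim(x→0) f'(x)/g'(x) = lim(x→0) (4/(x + 1))/(e^(x))
  = 4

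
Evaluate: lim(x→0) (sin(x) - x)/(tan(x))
This is a 0/0 indeterminate form.

Apply L'Hôpital's rule: differentiate numerator and denominator separately.
  f(x) = -x + sin(x)   ⇒   f'(x) = cos(x) - 1
  g(x) = tan(x)   ⇒   g'(x) = tan(x)^2 + 1
  lim(x→0) f'(x)/g'(x) = lim(x→0) (cos(x) - 1)/(tan(x)^2 + 1)
  = 0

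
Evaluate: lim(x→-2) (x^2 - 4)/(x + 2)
This is a standard limit.

Factor or rationalize the expression:
  lim(x→-2) (x^2 - 4)/(x + 2) = -4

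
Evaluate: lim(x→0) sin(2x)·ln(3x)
This is a 0·∞ indeterminate form.

Rewrite 0·∞ as a quotient (0/0 or ∞/∞ form), then apply L'Hôpital's rule:
  lim(x→0) sin(2x)·ln(3x) = 0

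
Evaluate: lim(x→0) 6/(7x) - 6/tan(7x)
This is an ∞-∞ indeterminate form.

Combine fractions or rationalize to convert ∞-∞ to 0/0 form:
  lim(x→0) 6/(7x) - 6/tan(7x) = 0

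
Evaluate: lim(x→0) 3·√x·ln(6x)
This is a 0·∞ indeterminate form.

Rewrite 0·∞ as a quotient (0/0 or ∞/∞ form), then apply L'Hôpital's rule:
  lim(x→0) 3·√x·ln(6x) = 0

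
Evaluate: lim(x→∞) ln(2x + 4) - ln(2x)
This is an ∞-∞ indeterminate form.

Combine fractions or rationalize to convert ∞-∞ to 0/0 form:
  lim(x→∞) ln(2x + 4) - ln(2x) = 0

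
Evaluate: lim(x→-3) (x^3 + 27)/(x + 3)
This is a standard limit.

Factor or rationalize the expression:
  lim(x→-3) (x^3 + 27)/(x + 3) = 27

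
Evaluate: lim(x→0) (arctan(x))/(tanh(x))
This is a 0/0 indeterminate form.

Apply L'Hôpital's rule: differentiate numerator and denominator separately.
  f(x) = atan(x)   ⇒   f'(x) = 1/(x^2 + 1)
  g(x) = tanh(x)   ⇒   g'(x) = 1 - tanh(x)^2
  lim(x→0) f'(x)/g'(x) = lim(x→0) (1/(x^2 + 1))/(1 - tanh(x)^2)
  = 1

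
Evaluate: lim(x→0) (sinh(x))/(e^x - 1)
This is a 0/0 indeterminate form.

Apply L'Hôpital's rule: differentiate numerator and denominator separately.
  f(x) = sinh(x)   ⇒   f'(x) = cosh(x)
  g(x) = e^(x) - 1   ⇒   g'(x) = e^(x)
  lim(x→0) f'(x)/g'(x) = lim(x→0) (cosh(x))/(e^(x))
  = 1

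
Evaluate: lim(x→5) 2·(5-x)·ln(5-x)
This is a 0·∞ indeterminate form.

Rewrite 0·∞ as a quotient (0/0 or ∞/∞ form), then apply L'Hôpital's rule:
  lim(x→5) 2·(5-x)·ln(5-x) = 0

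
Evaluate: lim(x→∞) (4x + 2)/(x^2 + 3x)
This is an ∞/∞ indeterminate form.

Apply L'Hôpital's rule: differentiate numerator and denominator separately.
  f(x) = 4·x + 2   ⇒   f'(x) = 4
  g(x) = x^2 + 3·x   ⇒   g'(x) = 2·x + 3
  lim(x→∞) f'(x)/g'(x) = lim(x→∞) (4)/(2·x + 3)
  = 0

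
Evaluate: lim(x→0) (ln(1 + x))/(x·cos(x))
This is a 0/0 indeterminate form.

Apply L'Hôpital's rule: differentiate numerator and denominator separately.
  f(x) = ln(x + 1)   ⇒   f'(x) = 1/(x + 1)
  g(x) = x·cos(x)   ⇒   g'(x) = -x·sin(x) + cos(x)
  lim(x→0) f'(x)/g'(x) = lim(x→0) (1/(x + 1))/(-x·sin(x) + cos(x))
  = 1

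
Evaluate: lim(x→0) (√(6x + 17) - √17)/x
This is a standard limit.

Factor or rationalize the expression:
  lim(x→0) (√(6x + 17) - √17)/x = 3·sqrt(17)/17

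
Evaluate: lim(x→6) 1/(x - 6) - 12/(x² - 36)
This is an ∞-∞ indeterminate form.

Combine fractions or rationalize to convert ∞-∞ to 0/0 form:
  lim(x→6) 1/(x - 6) - 12/(x² - 36) = 1/12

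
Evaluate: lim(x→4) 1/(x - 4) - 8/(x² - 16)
This is an ∞-∞ indeterminate form.

Combine fractions or rationalize to convert ∞-∞ to 0/0 form:
  lim(x→4) 1/(x - 4) - 8/(x² - 16) = 1/8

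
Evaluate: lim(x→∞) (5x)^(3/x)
This is an exponential indeterminate form.

For exponential indeterminate forms, take the natural log:
  Let L = lim(x→∞) (5x)^(3/x)
  Then ln(L) = lim(x→∞) [exponent × ln(base)]
  Evaluate using L'Hôpital or standard limits, then exponentiate.
  L = 1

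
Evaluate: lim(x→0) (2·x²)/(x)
This is a 0/0 indeterminate form.

Apply L'Hôpital's rule: differentiate numerator and denominator separately.
  f(x) = 2·x^2   ⇒   f'(x) = 4·x
  g(x) = x   ⇒   g'(x) = 1
  lim(x→0) f'(x)/g'(x) = lim(x→0) (4·x)/(1)
  = 0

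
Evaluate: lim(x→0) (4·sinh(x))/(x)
This is a 0/0 indeterminate form.

Apply L'Hôpital's rule: differentiate numerator and denominator separately.
  f(x) = 4·sinh(x)   ⇒   f'(x) = 4·cosh(x)
  g(x) = x   ⇒   g'(x) = 1
  lim(x→0) f'(x)/g'(x) = lim(x→0) (4·cosh(x))/(1)
  = 4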